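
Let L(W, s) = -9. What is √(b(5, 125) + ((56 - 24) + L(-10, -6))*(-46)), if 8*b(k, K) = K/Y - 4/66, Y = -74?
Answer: I*√25242173781/4884 ≈ 32.53*I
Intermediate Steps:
b(k, K) = -1/132 - K/592 (b(k, K) = (K/(-74) - 4/66)/8 = (K*(-1/74) - 4*1/66)/8 = (-K/74 - 2/33)/8 = (-2/33 - K/74)/8 = -1/132 - K/592)
√(b(5, 125) + ((56 - 24) + L(-10, -6))*(-46)) = √((-1/132 - 1/592*125) + ((56 - 24) - 9)*(-46)) = √((-1/132 - 125/592) + (32 - 9)*(-46)) = √(-4273/19536 + 23*(-46)) = √(-4273/19536 - 1058) = √(-20673361/19536) = I*√25242173781/4884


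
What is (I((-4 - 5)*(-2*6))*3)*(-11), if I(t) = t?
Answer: -3564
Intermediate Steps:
(I((-4 - 5)*(-2*6))*3)*(-11) = (((-4 - 5)*(-2*6))*3)*(-11) = (-9*(-12)*3)*(-11) = (108*3)*(-11) = 324*(-11) = -3564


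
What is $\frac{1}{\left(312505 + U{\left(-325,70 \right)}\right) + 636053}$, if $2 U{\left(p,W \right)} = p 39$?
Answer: $\frac{2}{1884441} \approx 1.0613 \cdot 10^{-6}$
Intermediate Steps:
$U{\left(p,W \right)} = \frac{39 p}{2}$ ($U{\left(p,W \right)} = \frac{p 39}{2} = \frac{39 p}{2}$)
$\frac{1}{\left(312505 + U{\left(-325,70 \right)}\right) + 636053} = \frac{1}{\left(312505 + \frac{39}{2} \left(-325\right)\right) + 636053} = \frac{1}{\left(312505 - \frac{12675}{2}\right) + 636053} = \frac{1}{\frac{612335}{2} + 636053} = \frac{1}{\frac{1884441}{2}} = \frac{2}{1884441}$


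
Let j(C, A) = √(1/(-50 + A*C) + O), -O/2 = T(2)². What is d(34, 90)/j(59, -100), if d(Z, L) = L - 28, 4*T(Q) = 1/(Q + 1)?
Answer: -1860*I*√716618/3011 ≈ -522.93*I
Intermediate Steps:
T(Q) = 1/(4*(1 + Q)) (T(Q) = 1/(4*(Q + 1)) = 1/(4*(1 + Q)))
d(Z, L) = -28 + L
O = -1/72 (O = -2*1/(16*(1 + 2)²) = -2*((¼)/3)² = -2*((¼)*(⅓))² = -2*(1/12)² = -2*1/144 = -1/72 ≈ -0.013889)
j(C, A) = √(-1/72 + 1/(-50 + A*C)) (j(C, A) = √(1/(-50 + A*C) - 1/72) = √(-1/72 + 1/(-50 + A*C)))
d(34, 90)/j(59, -100) = (-28 + 90)/((√2*√((122 - 1*(-100)*59)/(-50 - 100*59))/12)) = 62/((√2*√((122 + 5900)/(-50 - 5900))/12)) = 62/((√2*√(6022/(-5950))/12)) = 62/((√2*√(-1/5950*6022)/12)) = 62/((√2*√(-3011/2975)/12)) = 62/((√2*(I*√358309/595)/12)) = 62/((I*√716618/7140)) = 62*(-30*I*√716618/3011) = -1860*I*√716618/3011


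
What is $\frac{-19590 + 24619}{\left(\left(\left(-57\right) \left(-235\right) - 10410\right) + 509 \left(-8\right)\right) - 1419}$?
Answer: $- \frac{5029}{2506} \approx -2.0068$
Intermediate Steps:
$\frac{-19590 + 24619}{\left(\left(\left(-57\right) \left(-235\right) - 10410\right) + 509 \left(-8\right)\right) - 1419} = \frac{5029}{\left(\left(13395 - 10410\right) - 4072\right) - 1419} = \frac{5029}{\left(2985 - 4072\right) - 1419} = \frac{5029}{-1087 - 1419} = \frac{5029}{-2506} = 5029 \left(- \frac{1}{2506}\right) = - \frac{5029}{2506}$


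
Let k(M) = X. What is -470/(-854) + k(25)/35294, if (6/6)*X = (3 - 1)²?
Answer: 84651/153781 ≈ 0.55046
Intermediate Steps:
X = 4 (X = (3 - 1)² = 2² = 4)
k(M) = 4
-470/(-854) + k(25)/35294 = -470/(-854) + 4/35294 = -470*(-1/854) + 4*(1/35294) = 235/427 + 2/17647 = 84651/153781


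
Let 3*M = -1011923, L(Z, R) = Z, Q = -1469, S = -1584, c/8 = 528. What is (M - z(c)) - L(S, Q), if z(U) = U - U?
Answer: -1007171/3 ≈ -3.3572e+5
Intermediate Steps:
c = 4224 (c = 8*528 = 4224)
z(U) = 0
M = -1011923/3 (M = (⅓)*(-1011923) = -1011923/3 ≈ -3.3731e+5)
(M - z(c)) - L(S, Q) = (-1011923/3 - 1*0) - 1*(-1584) = (-1011923/3 + 0) + 1584 = -1011923/3 + 1584 = -1007171/3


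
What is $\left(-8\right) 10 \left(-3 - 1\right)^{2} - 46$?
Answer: $-1326$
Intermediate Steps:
$\left(-8\right) 10 \left(-3 - 1\right)^{2} - 46 = - 80 \left(-4\right)^{2} - 46 = \left(-80\right) 16 - 46 = -1280 - 46 = -1326$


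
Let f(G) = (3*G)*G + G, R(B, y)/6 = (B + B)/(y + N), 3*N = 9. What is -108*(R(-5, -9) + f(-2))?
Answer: -2160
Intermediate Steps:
N = 3 (N = (⅓)*9 = 3)
R(B, y) = 12*B/(3 + y) (R(B, y) = 6*((B + B)/(y + 3)) = 6*((2*B)/(3 + y)) = 6*(2*B/(3 + y)) = 12*B/(3 + y))
f(G) = G + 3*G² (f(G) = 3*G² + G = G + 3*G²)
-108*(R(-5, -9) + f(-2)) = -108*(12*(-5)/(3 - 9) - 2*(1 + 3*(-2))) = -108*(12*(-5)/(-6) - 2*(1 - 6)) = -108*(12*(-5)*(-⅙) - 2*(-5)) = -108*(10 + 10) = -108*20 = -2160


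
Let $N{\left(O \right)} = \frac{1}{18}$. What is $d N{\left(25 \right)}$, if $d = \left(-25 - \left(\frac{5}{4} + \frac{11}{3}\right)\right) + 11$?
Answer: $- \frac{227}{216} \approx -1.0509$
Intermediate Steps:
$N{\left(O \right)} = \frac{1}{18}$
$d = - \frac{227}{12}$ ($d = \left(-25 - \frac{59}{12}\right) + 11 = - \frac{359}{12} + 11 = - \frac{227}{12} \approx -18.917$)
$d N{\left(25 \right)} = \left(- \frac{227}{12}\right) \frac{1}{18} = - \frac{227}{216}$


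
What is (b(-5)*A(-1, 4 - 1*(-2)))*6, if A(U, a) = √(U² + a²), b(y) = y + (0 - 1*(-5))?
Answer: 0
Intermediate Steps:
b(y) = 5 + y (b(y) = y + (0 + 5) = y + 5 = 5 + y)
(b(-5)*A(-1, 4 - 1*(-2)))*6 = ((5 - 5)*√((-1)² + (4 - 1*(-2))²))*6 = (0*√(1 + (4 + 2)²))*6 = (0*√(1 + 6²))*6 = (0*√(1 + 36))*6 = (0*√37)*6 = 0*6 = 0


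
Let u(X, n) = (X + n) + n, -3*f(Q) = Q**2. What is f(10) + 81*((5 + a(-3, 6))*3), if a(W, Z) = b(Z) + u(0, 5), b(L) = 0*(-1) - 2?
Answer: 9377/3 ≈ 3125.7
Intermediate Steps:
f(Q) = -Q**2/3
u(X, n) = X + 2*n
b(L) = -2 (b(L) = 0 - 2 = -2)
a(W, Z) = 8 (a(W, Z) = -2 + (0 + 2*5) = -2 + (0 + 10) = -2 + 10 = 8)
f(10) + 81*((5 + a(-3, 6))*3) = -1/3*10**2 + 81*((5 + 8)*3) = -1/3*100 + 81*(13*3) = -100/3 + 81*39 = -100/3 + 3159 = 9377/3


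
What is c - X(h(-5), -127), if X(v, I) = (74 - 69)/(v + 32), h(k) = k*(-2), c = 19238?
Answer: 807991/42 ≈ 19238.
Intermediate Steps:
h(k) = -2*k
X(v, I) = 5/(32 + v)
c - X(h(-5), -127) = 19238 - 5/(32 - 2*(-5)) = 19238 - 5/(32 + 10) = 19238 - 5/42 = 807991/42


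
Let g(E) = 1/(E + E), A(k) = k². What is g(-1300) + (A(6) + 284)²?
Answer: 266239999/2600 ≈ 1.0240e+5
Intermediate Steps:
g(E) = 1/(2*E)
g(-1300) + (A(6) + 284)² = (½)/(-1300) + (6² + 284)² = (½)*(-1/1300) + (36 + 284)² = -1/2600 + 320² = -1/2600 + 102400 = 266239999/2600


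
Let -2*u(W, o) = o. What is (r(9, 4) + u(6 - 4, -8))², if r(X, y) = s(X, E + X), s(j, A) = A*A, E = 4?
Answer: 29929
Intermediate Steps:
s(j, A) = A²
r(X, y) = (4 + X)²
u(W, o) = -o/2
(r(9, 4) + u(6 - 4, -8))² = ((4 + 9)² - ½*(-8))² = (13² + 4)² = (169 + 4)² = 173² = 29929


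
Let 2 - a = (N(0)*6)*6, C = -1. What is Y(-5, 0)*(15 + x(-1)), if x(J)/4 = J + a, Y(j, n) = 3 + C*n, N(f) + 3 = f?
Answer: 1353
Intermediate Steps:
N(f) = -3 + f
a = 110 (a = 2 - (-3 + 0)*6*6 = 2 - (-3*6)*6 = 2 - (-18)*6 = 2 - 1*(-108) = 2 + 108 = 110)
Y(j, n) = 3 - n
x(J) = 440 + 4*J (x(J) = 4*(J + 110) = 4*(110 + J) = 440 + 4*J)
Y(-5, 0)*(15 + x(-1)) = (3 - 1*0)*(15 + (440 + 4*(-1))) = (3 + 0)*(15 + (440 - 4)) = 3*(15 + 436) = 3*451 = 1353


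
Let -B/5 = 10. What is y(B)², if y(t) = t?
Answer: 2500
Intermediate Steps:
B = -50 (B = -5*10 = -50)
y(B)² = (-50)² = 2500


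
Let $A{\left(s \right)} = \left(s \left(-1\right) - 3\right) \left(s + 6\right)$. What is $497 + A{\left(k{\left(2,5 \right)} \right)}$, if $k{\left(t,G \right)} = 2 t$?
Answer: $427$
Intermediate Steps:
$A{\left(s \right)} = \left(-3 - s\right) \left(6 + s\right)$ ($A{\left(s \right)} = \left(- s - 3\right) \left(6 + s\right) = \left(-3 - s\right) \left(6 + s\right)$)
$497 + A{\left(k{\left(2,5 \right)} \right)} = 497 - \left(18 + \left(2 \cdot 2\right)^{2} + 9 \cdot 2 \cdot 2\right) = 497 - 70 = 427$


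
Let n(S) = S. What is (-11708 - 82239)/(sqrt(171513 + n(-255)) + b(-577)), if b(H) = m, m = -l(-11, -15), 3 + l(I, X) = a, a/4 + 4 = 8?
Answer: -1221311/171089 - 93947*sqrt(171258)/171089 ≈ -234.38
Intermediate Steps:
a = 16 (a = -16 + 4*8 = -16 + 32 = 16)
l(I, X) = 13 (l(I, X) = -3 + 16 = 13)
m = -13 (m = -1*13 = -13)
b(H) = -13
(-11708 - 82239)/(sqrt(171513 + n(-255)) + b(-577)) = (-11708 - 82239)/(sqrt(171513 - 255) - 13) = -93947/(sqrt(171258) - 13) = -93947/(-13 + sqrt(171258))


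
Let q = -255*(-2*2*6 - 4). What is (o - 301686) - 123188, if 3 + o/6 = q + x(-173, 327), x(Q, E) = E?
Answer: -380090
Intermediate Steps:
q = 7140 (q = -255*(-4*6 - 4) = -255*(-24 - 4) = -255*(-28) = 7140)
o = 44784 (o = -18 + 6*(7140 + 327) = -18 + 6*7467 = -18 + 44802 = 44784)
(o - 301686) - 123188 = (44784 - 301686) - 123188 = -256902 - 123188 = -380090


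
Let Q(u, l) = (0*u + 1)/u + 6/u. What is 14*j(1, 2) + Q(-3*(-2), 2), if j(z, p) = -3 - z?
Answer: -329/6 ≈ -54.833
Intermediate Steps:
Q(u, l) = 7/u (Q(u, l) = (0 + 1)/u + 6/u = 1/u + 6/u = 7/u)
14*j(1, 2) + Q(-3*(-2), 2) = 14*(-3 - 1*1) + 7/((-3*(-2))) = 14*(-3 - 1) + 7/6 = 14*(-4) + 7*(⅙) = -56 + 7/6 = -329/6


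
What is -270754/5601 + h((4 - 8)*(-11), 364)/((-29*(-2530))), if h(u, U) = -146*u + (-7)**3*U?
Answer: -10300248928/205472685 ≈ -50.130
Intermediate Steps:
h(u, U) = -343*U - 146*u (h(u, U) = -146*u - 343*U = -343*U - 146*u)
-270754/5601 + h((4 - 8)*(-11), 364)/((-29*(-2530))) = -270754/5601 + (-343*364 - 146*(4 - 8)*(-11))/((-29*(-2530))) = -270754*1/5601 + (-124852 - (-584)*(-11))/73370 = -270754/5601 + (-124852 - 146*44)*(1/73370) = -270754/5601 + (-124852 - 6424)*(1/73370) = -270754/5601 - 131276*1/73370 = -270754/5601 - 65638/36685 = -10300248928/205472685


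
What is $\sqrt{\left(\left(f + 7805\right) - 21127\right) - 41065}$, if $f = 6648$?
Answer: $i \sqrt{47739} \approx 218.49 i$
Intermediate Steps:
$\sqrt{\left(\left(f + 7805\right) - 21127\right) - 41065} = \sqrt{\left(\left(6648 + 7805\right) - 21127\right) - 41065} = \sqrt{\left(14453 - 21127\right) - 41065} = \sqrt{-6674 - 41065} = \sqrt{-47739} = i \sqrt{47739}$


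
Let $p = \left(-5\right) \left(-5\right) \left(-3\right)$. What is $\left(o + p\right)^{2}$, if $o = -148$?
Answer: $49729$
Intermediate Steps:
$p = -75$ ($p = 25 \left(-3\right) = -75$)
$\left(o + p\right)^{2} = \left(-148 - 75\right)^{2} = \left(-223\right)^{2} = 49729$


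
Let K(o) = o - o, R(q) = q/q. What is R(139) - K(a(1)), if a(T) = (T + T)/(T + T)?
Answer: 1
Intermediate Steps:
R(q) = 1
a(T) = 1 (a(T) = (2*T)/((2*T)) = (2*T)*(1/(2*T)) = 1)
K(o) = 0
R(139) - K(a(1)) = 1 - 1*0 = 1 + 0 = 1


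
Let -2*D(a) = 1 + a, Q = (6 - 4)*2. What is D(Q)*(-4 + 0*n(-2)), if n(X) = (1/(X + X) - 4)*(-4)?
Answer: 10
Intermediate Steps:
Q = 4 (Q = 2*2 = 4)
D(a) = -½ - a/2 (D(a) = -(1 + a)/2 = -½ - a/2)
n(X) = 16 - 2/X (n(X) = (1/(2*X) - 4)*(-4) = (-4 + 1/(2*X))*(-4) = 16 - 2/X)
D(Q)*(-4 + 0*n(-2)) = (-½ - ½*4)*(-4 + 0*(16 - 2/(-2))) = (-½ - 2)*(-4 + 0*(16 - 2*(-½))) = -5*(-4 + 0*(16 + 1))/2 = -5*(-4 + 0*17)/2 = -5*(-4 + 0)/2 = -5/2*(-4) = 10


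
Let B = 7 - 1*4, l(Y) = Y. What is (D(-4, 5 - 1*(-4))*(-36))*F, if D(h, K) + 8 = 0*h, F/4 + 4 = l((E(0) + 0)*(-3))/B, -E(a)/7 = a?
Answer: -4608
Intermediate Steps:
E(a) = -7*a
B = 3 (B = 7 - 4 = 3)
F = -16 (F = -16 + 4*(((-7*0 + 0)*(-3))/3) = -16 + 4*(((0 + 0)*(-3))*(⅓)) = -16 + 4*((0*(-3))*(⅓)) = -16 + 4*(0*(⅓)) = -16 + 4*0 = -16 + 0 = -16)
D(h, K) = -8 (D(h, K) = -8 + 0*h = -8 + 0 = -8)
(D(-4, 5 - 1*(-4))*(-36))*F = -8*(-36)*(-16) = 288*(-16) = -4608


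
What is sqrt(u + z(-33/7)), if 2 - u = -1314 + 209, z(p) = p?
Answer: 2*sqrt(13503)/7 ≈ 33.201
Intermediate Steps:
u = 1107 (u = 2 - (-1314 + 209) = 2 - 1*(-1105) = 2 + 1105 = 1107)
sqrt(u + z(-33/7)) = sqrt(1107 - 33/7) = sqrt(7716/7) = 2*sqrt(13503)/7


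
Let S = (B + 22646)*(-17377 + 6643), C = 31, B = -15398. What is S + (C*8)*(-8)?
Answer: -77802016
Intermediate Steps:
S = -77800032 (S = (-15398 + 22646)*(-17377 + 6643) = 7248*(-10734) = -77800032)
S + (C*8)*(-8) = -77800032 + (31*8)*(-8) = -77800032 + 248*(-8) = -77800032 - 1984 = -77802016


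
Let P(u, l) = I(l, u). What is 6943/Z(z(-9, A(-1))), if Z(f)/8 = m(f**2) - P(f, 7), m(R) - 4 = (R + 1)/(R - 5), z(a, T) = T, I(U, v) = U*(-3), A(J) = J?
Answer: 6943/196 ≈ 35.423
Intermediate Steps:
I(U, v) = -3*U
P(u, l) = -3*l
m(R) = 4 + (1 + R)/(-5 + R) (m(R) = 4 + (R + 1)/(R - 5) = 4 + (1 + R)/(-5 + R))
Z(f) = 168 + 8*(-19 + 5*f**2)/(-5 + f**2) (Z(f) = 8*((-19 + 5*f**2)/(-5 + f**2) - (-3)*7) = 8*((-19 + 5*f**2)/(-5 + f**2) - 1*(-21)) = 8*((-19 + 5*f**2)/(-5 + f**2) + 21) = 8*(21 + (-19 + 5*f**2)/(-5 + f**2)) = 168 + 8*(-19 + 5*f**2)/(-5 + f**2))
6943/Z(z(-9, A(-1))) = 6943/((16*(-62 + 13*(-1)**2)/(-5 + (-1)**2))) = 6943/((16*(-62 + 13*1)/(-5 + 1))) = 6943/((16*(-62 + 13)/(-4))) = 6943/((16*(-1/4)*(-49))) = 6943/196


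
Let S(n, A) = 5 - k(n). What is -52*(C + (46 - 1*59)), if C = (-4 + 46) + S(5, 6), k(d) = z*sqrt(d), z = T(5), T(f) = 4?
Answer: -1768 + 208*sqrt(5) ≈ -1302.9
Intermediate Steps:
z = 4
k(d) = 4*sqrt(d)
S(n, A) = 5 - 4*sqrt(n)
C = 47 - 4*sqrt(5) (C = (-4 + 46) + (5 - 4*sqrt(5)) = 42 + (5 - 4*sqrt(5)) = 47 - 4*sqrt(5) ≈ 38.056)
-52*(C + (46 - 1*59)) = -52*((47 - 4*sqrt(5)) + (46 - 1*59)) = -52*((47 - 4*sqrt(5)) + (46 - 59)) = -52*((47 - 4*sqrt(5)) - 13) = -52*(34 - 4*sqrt(5)) = -1768 + 208*sqrt(5)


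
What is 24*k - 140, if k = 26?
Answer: 484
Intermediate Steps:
24*k - 140 = 24*26 - 140 = 624 - 140 = 484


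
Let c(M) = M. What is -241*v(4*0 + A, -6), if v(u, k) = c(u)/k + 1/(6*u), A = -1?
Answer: 0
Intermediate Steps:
v(u, k) = 1/(6*u) + u/k (v(u, k) = u/k + 1/(6*u) = 1/(6*u) + u/k)
-241*v(4*0 + A, -6) = -241*(1/(6*(4*0 - 1)) + (4*0 - 1)/(-6)) = -241*(1/(6*(0 - 1)) + (0 - 1)*(-1/6)) = -241*((1/6)/(-1) - 1*(-1/6)) = -241*((1/6)*(-1) + 1/6) = -241*(-1/6 + 1/6) = -241*0 = 0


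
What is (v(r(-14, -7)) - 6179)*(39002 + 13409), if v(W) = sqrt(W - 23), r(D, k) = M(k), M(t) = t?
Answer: -323847569 + 52411*I*sqrt(30) ≈ -3.2385e+8 + 2.8707e+5*I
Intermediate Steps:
r(D, k) = k
v(W) = sqrt(-23 + W)
(v(r(-14, -7)) - 6179)*(39002 + 13409) = (sqrt(-23 - 7) - 6179)*(39002 + 13409) = (sqrt(-30) - 6179)*52411 = (I*sqrt(30) - 6179)*52411 = (-6179 + I*sqrt(30))*52411 = -323847569 + 52411*I*sqrt(30)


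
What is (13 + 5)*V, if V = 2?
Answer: 36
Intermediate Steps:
(13 + 5)*V = (13 + 5)*2 = 18*2 = 36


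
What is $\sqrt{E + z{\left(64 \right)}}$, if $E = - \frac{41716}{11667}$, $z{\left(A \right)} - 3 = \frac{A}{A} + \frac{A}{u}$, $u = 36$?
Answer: $\frac{2 \sqrt{74941030}}{11667} \approx 1.484$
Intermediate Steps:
$z{\left(A \right)} = 4 + \frac{A}{36}$ ($z{\left(A \right)} = 3 + \left(\frac{A}{A} + \frac{A}{36}\right) = 3 + \left(1 + A \frac{1}{36}\right) = 3 + \left(1 + \frac{A}{36}\right) = 4 + \frac{A}{36}$)
$E = - \frac{41716}{11667}$ ($E = \left(-41716\right) \frac{1}{11667} = - \frac{41716}{11667} \approx -3.5756$)
$\sqrt{E + z{\left(64 \right)}} = \sqrt{- \frac{41716}{11667} + \left(4 + \frac{1}{36} \cdot 64\right)} = \sqrt{- \frac{41716}{11667} + \left(4 + \frac{16}{9}\right)} = \sqrt{- \frac{41716}{11667} + \frac{52}{9}} = \sqrt{\frac{77080}{35001}} = \frac{2 \sqrt{74941030}}{11667}$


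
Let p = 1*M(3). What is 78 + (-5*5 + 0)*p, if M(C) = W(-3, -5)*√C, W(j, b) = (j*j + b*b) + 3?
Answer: 78 - 925*√3 ≈ -1524.1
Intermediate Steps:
W(j, b) = 3 + b² + j² (W(j, b) = (j² + b²) + 3 = (b² + j²) + 3 = 3 + b² + j²)
M(C) = 37*√C (M(C) = (3 + (-5)² + (-3)²)*√C = (3 + 25 + 9)*√C = 37*√C)
p = 37*√3 (p = 1*(37*√3) = 37*√3 ≈ 64.086)
78 + (-5*5 + 0)*p = 78 + (-5*5 + 0)*(37*√3) = 78 + (-25 + 0)*(37*√3) = 78 - 925*√3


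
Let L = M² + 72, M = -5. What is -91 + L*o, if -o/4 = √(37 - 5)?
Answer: -91 - 1552*√2 ≈ -2285.9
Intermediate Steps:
L = 97 (L = (-5)² + 72 = 25 + 72 = 97)
o = -16*√2 (o = -4*√(37 - 5) = -16*√2 ≈ -22.627)
-91 + L*o = -91 + 97*(-16*√2) = -91 - 1552*√2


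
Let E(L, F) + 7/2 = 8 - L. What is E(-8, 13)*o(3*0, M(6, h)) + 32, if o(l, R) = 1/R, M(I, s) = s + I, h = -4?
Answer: 153/4 ≈ 38.250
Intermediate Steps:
M(I, s) = I + s
E(L, F) = 9/2 - L (E(L, F) = -7/2 + (8 - L) = 9/2 - L)
E(-8, 13)*o(3*0, M(6, h)) + 32 = (9/2 - 1*(-8))/(6 - 4) + 32 = (9/2 + 8)/2 + 32 = (25/2)*(½) + 32 = 25/4 + 32 = 153/4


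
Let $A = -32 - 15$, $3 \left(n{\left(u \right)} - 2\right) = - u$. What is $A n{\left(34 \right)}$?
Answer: $\frac{1316}{3} \approx 438.67$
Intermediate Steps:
$n{\left(u \right)} = 2 - \frac{u}{3}$ ($n{\left(u \right)} = 2 + \frac{\left(-1\right) u}{3} = 2 - \frac{u}{3}$)
$A = -47$
$A n{\left(34 \right)} = - 47 \left(2 - \frac{34}{3}\right) = \left(-47\right) \left(- \frac{28}{3}\right) = \frac{1316}{3}$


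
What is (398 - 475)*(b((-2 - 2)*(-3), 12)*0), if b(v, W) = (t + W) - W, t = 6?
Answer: 0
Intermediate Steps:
b(v, W) = 6 (b(v, W) = (6 + W) - W = 6)
(398 - 475)*(b((-2 - 2)*(-3), 12)*0) = (398 - 475)*(6*0) = -77*0 = 0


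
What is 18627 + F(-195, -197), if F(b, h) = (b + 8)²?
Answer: 53596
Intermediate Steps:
F(b, h) = (8 + b)²
18627 + F(-195, -197) = 18627 + (8 - 195)² = 18627 + (-187)² = 18627 + 34969 = 53596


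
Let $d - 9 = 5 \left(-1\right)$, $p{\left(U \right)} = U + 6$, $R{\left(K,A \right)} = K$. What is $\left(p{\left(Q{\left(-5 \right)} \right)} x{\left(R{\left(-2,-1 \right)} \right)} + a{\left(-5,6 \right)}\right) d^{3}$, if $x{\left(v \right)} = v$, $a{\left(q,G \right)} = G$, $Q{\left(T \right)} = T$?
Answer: $256$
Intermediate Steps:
$p{\left(U \right)} = 6 + U$
$d = 4$ ($d = 9 + 5 \left(-1\right) = 9 - 5 = 4$)
$\left(p{\left(Q{\left(-5 \right)} \right)} x{\left(R{\left(-2,-1 \right)} \right)} + a{\left(-5,6 \right)}\right) d^{3} = \left(\left(6 - 5\right) \left(-2\right) + 6\right) 4^{3} = \left(1 \left(-2\right) + 6\right) 64 = \left(-2 + 6\right) 64 = 4 \cdot 64 = 256$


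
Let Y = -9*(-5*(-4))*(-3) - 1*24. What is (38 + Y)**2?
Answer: 306916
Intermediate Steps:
Y = 516 (Y = -180*(-3) - 24 = -9*(-60) - 24 = 540 - 24 = 516)
(38 + Y)**2 = (38 + 516)**2 = 554**2 = 306916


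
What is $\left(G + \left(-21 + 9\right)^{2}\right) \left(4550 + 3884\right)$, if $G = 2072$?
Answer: $18689744$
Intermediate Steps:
$\left(G + \left(-21 + 9\right)^{2}\right) \left(4550 + 3884\right) = \left(2072 + \left(-21 + 9\right)^{2}\right) \left(4550 + 3884\right) = \left(2072 + \left(-12\right)^{2}\right) 8434 = \left(2072 + 144\right) 8434 = 2216 \cdot 8434 = 18689744$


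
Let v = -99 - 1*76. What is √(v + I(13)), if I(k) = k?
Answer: 9*I*√2 ≈ 12.728*I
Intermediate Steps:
v = -175 (v = -99 - 76 = -175)
√(v + I(13)) = √(-175 + 13) = √(-162) = 9*I*√2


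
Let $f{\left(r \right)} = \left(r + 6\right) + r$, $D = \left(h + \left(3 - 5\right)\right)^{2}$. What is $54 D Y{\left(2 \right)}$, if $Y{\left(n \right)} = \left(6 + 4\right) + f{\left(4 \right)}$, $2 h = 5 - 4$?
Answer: $2916$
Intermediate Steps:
$h = \frac{1}{2}$ ($h = \frac{5 - 4}{2} = \frac{1}{2} \cdot 1 = \frac{1}{2} \approx 0.5$)
$D = \frac{9}{4}$ ($D = \left(\frac{1}{2} + \left(3 - 5\right)\right)^{2} = \left(\frac{1}{2} - 2\right)^{2} = \left(- \frac{3}{2}\right)^{2} = \frac{9}{4} \approx 2.25$)
$f{\left(r \right)} = 6 + 2 r$ ($f{\left(r \right)} = \left(6 + r\right) + r = 6 + 2 r$)
$Y{\left(n \right)} = 24$ ($Y{\left(n \right)} = \left(6 + 4\right) + \left(6 + 2 \cdot 4\right) = 10 + \left(6 + 8\right) = 10 + 14 = 24$)
$54 D Y{\left(2 \right)} = 54 \cdot \frac{9}{4} \cdot 24 = \frac{243}{2} \cdot 24 = 2916$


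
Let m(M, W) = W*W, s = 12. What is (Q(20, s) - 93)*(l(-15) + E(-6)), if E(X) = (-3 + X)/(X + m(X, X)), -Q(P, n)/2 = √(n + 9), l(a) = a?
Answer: 14229/10 + 153*√21/5 ≈ 1563.1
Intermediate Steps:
m(M, W) = W²
Q(P, n) = -2*√(9 + n) (Q(P, n) = -2*√(n + 9) = -2*√(9 + n))
E(X) = (-3 + X)/(X + X²)
(Q(20, s) - 93)*(l(-15) + E(-6)) = (-2*√(9 + 12) - 93)*(-15 + (-3 - 6)/((-6)*(1 - 6))) = (-2*√21 - 93)*(-15 - ⅙*(-9)/(-5)) = (-93 - 2*√21)*(-15 - ⅙*(-⅕)*(-9)) = (-93 - 2*√21)*(-15 - 3/10) = (-93 - 2*√21)*(-153/10) = 14229/10 + 153*√21/5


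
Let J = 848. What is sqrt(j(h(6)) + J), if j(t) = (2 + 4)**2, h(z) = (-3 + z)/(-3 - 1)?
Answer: 2*sqrt(221) ≈ 29.732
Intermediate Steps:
h(z) = 3/4 - z/4 (h(z) = (-3 + z)/(-4) = (-3 + z)*(-1/4) = 3/4 - z/4)
j(t) = 36 (j(t) = 6**2 = 36)
sqrt(j(h(6)) + J) = sqrt(36 + 848) = sqrt(884) = 2*sqrt(221)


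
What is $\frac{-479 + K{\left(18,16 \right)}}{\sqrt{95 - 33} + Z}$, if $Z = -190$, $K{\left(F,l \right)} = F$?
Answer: $\frac{43795}{18019} + \frac{461 \sqrt{62}}{36038} \approx 2.5312$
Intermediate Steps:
$\frac{-479 + K{\left(18,16 \right)}}{\sqrt{95 - 33} + Z} = \frac{-479 + 18}{\sqrt{95 - 33} - 190} = - \frac{461}{\sqrt{62} - 190} = - \frac{461}{-190 + \sqrt{62}}$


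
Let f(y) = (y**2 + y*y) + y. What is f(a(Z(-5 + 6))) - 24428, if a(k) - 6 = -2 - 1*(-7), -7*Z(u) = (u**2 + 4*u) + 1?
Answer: -24175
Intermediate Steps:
Z(u) = -1/7 - 4*u/7 - u**2/7 (Z(u) = -((u**2 + 4*u) + 1)/7 = -(1 + u**2 + 4*u)/7 = -1/7 - 4*u/7 - u**2/7)
a(k) = 11 (a(k) = 6 + (-2 - 1*(-7)) = 6 + (-2 + 7) = 6 + 5 = 11)
f(y) = y + 2*y**2 (f(y) = (y**2 + y**2) + y = 2*y**2 + y = y + 2*y**2)
f(a(Z(-5 + 6))) - 24428 = 11*(1 + 2*11) - 24428 = 11*(1 + 22) - 24428 = 11*23 - 24428 = 253 - 24428 = -24175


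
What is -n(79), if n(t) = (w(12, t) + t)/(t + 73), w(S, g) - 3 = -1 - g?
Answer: -1/76 ≈ -0.013158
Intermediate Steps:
w(S, g) = 2 - g (w(S, g) = 3 + (-1 - g) = 2 - g)
n(t) = 2/(73 + t) (n(t) = ((2 - t) + t)/(t + 73) = 2/(73 + t))
-n(79) = -2/(73 + 79) = -2/152 = -1*1/76 = -1/76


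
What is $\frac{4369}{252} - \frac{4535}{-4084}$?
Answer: $\frac{2373227}{128646} \approx 18.448$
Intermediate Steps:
$\frac{4369}{252} - \frac{4535}{-4084} = 4369 \cdot \frac{1}{252} - - \frac{4535}{4084} = \frac{4369}{252} + \frac{4535}{4084} = \frac{2373227}{128646}$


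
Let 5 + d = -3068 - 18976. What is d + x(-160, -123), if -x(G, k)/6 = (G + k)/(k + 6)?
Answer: -860477/39 ≈ -22064.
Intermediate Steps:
x(G, k) = -6*(G + k)/(6 + k) (x(G, k) = -6*(G + k)/(k + 6) = -6*(G + k)/(6 + k))
d = -22049 (d = -5 + (-3068 - 18976) = -5 - 22044 = -22049)
d + x(-160, -123) = -22049 + 6*(-1*(-160) - 1*(-123))/(6 - 123) = -22049 + 6*(160 + 123)/(-117) = -22049 + 6*(-1/117)*283 = -22049 - 566/39 = -860477/39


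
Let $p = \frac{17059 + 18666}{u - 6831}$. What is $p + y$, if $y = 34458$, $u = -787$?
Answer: $\frac{262465319}{7618} \approx 34453.0$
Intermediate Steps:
$p = - \frac{35725}{7618}$ ($p = \frac{17059 + 18666}{-787 - 6831} = \frac{35725}{-7618} = 35725 \left(- \frac{1}{7618}\right) = - \frac{35725}{7618} \approx -4.6896$)
$p + y = - \frac{35725}{7618} + 34458 = \frac{262465319}{7618}$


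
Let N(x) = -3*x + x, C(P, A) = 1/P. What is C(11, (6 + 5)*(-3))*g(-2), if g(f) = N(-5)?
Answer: 10/11 ≈ 0.90909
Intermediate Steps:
N(x) = -2*x
g(f) = 10 (g(f) = -2*(-5) = 10)
C(11, (6 + 5)*(-3))*g(-2) = 10/11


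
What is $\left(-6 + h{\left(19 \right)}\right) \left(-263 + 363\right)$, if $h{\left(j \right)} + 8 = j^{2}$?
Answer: $34700$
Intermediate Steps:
$h{\left(j \right)} = -8 + j^{2}$
$\left(-6 + h{\left(19 \right)}\right) \left(-263 + 363\right) = \left(-6 - \left(8 - 19^{2}\right)\right) \left(-263 + 363\right) = \left(-6 + \left(-8 + 361\right)\right) 100 = \left(-6 + 353\right) 100 = 347 \cdot 100 = 34700$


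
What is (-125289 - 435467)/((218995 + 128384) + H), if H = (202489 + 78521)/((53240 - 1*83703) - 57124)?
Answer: -49114935772/30425603463 ≈ -1.6143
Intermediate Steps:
H = -281010/87587 (H = 281010/((53240 - 83703) - 57124) = 281010/(-30463 - 57124) = 281010/(-87587) = 281010*(-1/87587) = -281010/87587 ≈ -3.2084)
(-125289 - 435467)/((218995 + 128384) + H) = (-125289 - 435467)/((218995 + 128384) - 281010/87587) = -560756/(347379 - 281010/87587) = -560756/30425603463/87587 = -560756*87587/30425603463 = -49114935772/30425603463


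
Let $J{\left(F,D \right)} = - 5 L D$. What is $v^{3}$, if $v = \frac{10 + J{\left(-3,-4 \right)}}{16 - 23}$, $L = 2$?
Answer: $- \frac{125000}{343} \approx -364.43$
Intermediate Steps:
$J{\left(F,D \right)} = - 10 D$ ($J{\left(F,D \right)} = \left(-5\right) 2 D = - 10 D$)
$v = - \frac{50}{7}$ ($v = \frac{10 - -40}{16 - 23} = \frac{10 + 40}{-7} = 50 \left(- \frac{1}{7}\right) = - \frac{50}{7} \approx -7.1429$)
$v^{3} = \left(- \frac{50}{7}\right)^{3} = - \frac{125000}{343}$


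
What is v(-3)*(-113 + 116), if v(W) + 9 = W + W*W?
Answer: -9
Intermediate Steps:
v(W) = -9 + W + W² (v(W) = -9 + (W + W*W) = -9 + (W + W²) = -9 + W + W²)
v(-3)*(-113 + 116) = (-9 - 3 + (-3)²)*(-113 + 116) = (-9 - 3 + 9)*3 = -3*3 = -9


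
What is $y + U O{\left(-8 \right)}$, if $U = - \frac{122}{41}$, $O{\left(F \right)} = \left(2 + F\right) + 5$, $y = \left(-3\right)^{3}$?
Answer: $- \frac{985}{41} \approx -24.024$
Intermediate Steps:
$y = -27$
$O{\left(F \right)} = 7 + F$
$U = - \frac{122}{41}$ ($U = \left(-122\right) \frac{1}{41} = - \frac{122}{41} \approx -2.9756$)
$y + U O{\left(-8 \right)} = -27 - \frac{122 \left(7 - 8\right)}{41} = -27 - - \frac{122}{41} = -27 + \frac{122}{41} = - \frac{985}{41}$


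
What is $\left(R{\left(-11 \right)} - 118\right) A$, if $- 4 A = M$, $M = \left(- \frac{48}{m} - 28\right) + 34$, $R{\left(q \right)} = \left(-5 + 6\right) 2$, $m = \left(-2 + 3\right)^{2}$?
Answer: $-1218$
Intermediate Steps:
$m = 1$ ($m = 1^{2} = 1$)
$R{\left(q \right)} = 2$ ($R{\left(q \right)} = 1 \cdot 2 = 2$)
$M = -42$ ($M = \left(- \frac{48}{1} - 28\right) + 34 = \left(\left(-48\right) 1 - 28\right) + 34 = \left(-48 - 28\right) + 34 = -76 + 34 = -42$)
$A = \frac{21}{2}$ ($A = \left(- \frac{1}{4}\right) \left(-42\right) = \frac{21}{2} \approx 10.5$)
$\left(R{\left(-11 \right)} - 118\right) A = \left(2 - 118\right) \frac{21}{2} = \left(-116\right) \frac{21}{2} = -1218$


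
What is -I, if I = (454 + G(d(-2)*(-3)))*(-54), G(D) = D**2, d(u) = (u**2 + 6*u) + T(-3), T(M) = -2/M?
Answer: 50652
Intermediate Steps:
d(u) = 2/3 + u**2 + 6*u (d(u) = (u**2 + 6*u) - 2/(-3) = (u**2 + 6*u) - 2*(-1/3) = (u**2 + 6*u) + 2/3 = 2/3 + u**2 + 6*u)
I = -50652 (I = (454 + ((2/3 + (-2)**2 + 6*(-2))*(-3))**2)*(-54) = (454 + ((2/3 + 4 - 12)*(-3))**2)*(-54) = (454 + (-22/3*(-3))**2)*(-54) = (454 + 22**2)*(-54) = (454 + 484)*(-54) = 938*(-54) = -50652)
-I = -1*(-50652) = 50652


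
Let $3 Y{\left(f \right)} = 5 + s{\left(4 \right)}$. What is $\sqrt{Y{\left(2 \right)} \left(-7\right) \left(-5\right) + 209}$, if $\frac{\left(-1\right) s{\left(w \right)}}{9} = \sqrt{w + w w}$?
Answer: $\frac{\sqrt{2406 - 1890 \sqrt{5}}}{3} \approx 14.221 i$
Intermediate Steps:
$s{\left(w \right)} = - 9 \sqrt{w + w^{2}}$ ($s{\left(w \right)} = - 9 \sqrt{w + w w} = - 9 \sqrt{w + w^{2}}$)
$Y{\left(f \right)} = \frac{5}{3} - 6 \sqrt{5}$ ($Y{\left(f \right)} = \frac{5 - 9 \sqrt{4 \left(1 + 4\right)}}{3} = \frac{5 - 9 \sqrt{4 \cdot 5}}{3} = \frac{5 - 9 \sqrt{20}}{3} = \frac{5 - 9 \cdot 2 \sqrt{5}}{3} = \frac{5 - 18 \sqrt{5}}{3} = \frac{5}{3} - 6 \sqrt{5}$)
$\sqrt{Y{\left(2 \right)} \left(-7\right) \left(-5\right) + 209} = \sqrt{\left(\frac{5}{3} - 6 \sqrt{5}\right) \left(-7\right) \left(-5\right) + 209} = \sqrt{\left(- \frac{35}{3} + 42 \sqrt{5}\right) \left(-5\right) + 209} = \sqrt{\left(\frac{175}{3} - 210 \sqrt{5}\right) + 209} = \sqrt{\frac{802}{3} - 210 \sqrt{5}}$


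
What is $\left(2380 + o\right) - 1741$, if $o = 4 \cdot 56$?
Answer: $863$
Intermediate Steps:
$o = 224$
$\left(2380 + o\right) - 1741 = \left(2380 + 224\right) - 1741 = 2604 - 1741 = 863$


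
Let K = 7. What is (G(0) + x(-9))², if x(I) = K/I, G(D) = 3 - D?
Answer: 400/81 ≈ 4.9383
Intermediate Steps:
x(I) = 7/I
(G(0) + x(-9))² = ((3 - 1*0) + 7/(-9))² = ((3 + 0) + 7*(-⅑))² = (3 - 7/9)² = (20/9)² = 400/81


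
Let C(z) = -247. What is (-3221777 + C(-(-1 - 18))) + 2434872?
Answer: -787152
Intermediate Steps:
(-3221777 + C(-(-1 - 18))) + 2434872 = (-3221777 - 247) + 2434872 = -3222024 + 2434872 = -787152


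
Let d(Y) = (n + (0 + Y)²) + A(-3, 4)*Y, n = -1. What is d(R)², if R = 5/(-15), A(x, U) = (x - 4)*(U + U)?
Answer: 25600/81 ≈ 316.05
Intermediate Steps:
A(x, U) = 2*U*(-4 + x) (A(x, U) = (-4 + x)*(2*U) = 2*U*(-4 + x))
R = -⅓ (R = 5*(-1/15) = -⅓ ≈ -0.33333)
d(Y) = -1 + Y² - 56*Y (d(Y) = (-1 + (0 + Y)²) + (2*4*(-4 - 3))*Y = (-1 + Y²) + (2*4*(-7))*Y = (-1 + Y²) - 56*Y = -1 + Y² - 56*Y)
d(R)² = (-1 + (-⅓)² - 56*(-⅓))² = (-1 + ⅑ + 56/3)² = (160/9)² = 25600/81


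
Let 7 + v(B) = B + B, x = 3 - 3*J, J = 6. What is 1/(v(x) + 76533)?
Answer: 1/76496 ≈ 1.3073e-5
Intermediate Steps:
x = -15 (x = 3 - 3*6 = 3 - 18 = -15)
v(B) = -7 + 2*B (v(B) = -7 + (B + B) = -7 + 2*B)
1/(v(x) + 76533) = 1/((-7 + 2*(-15)) + 76533) = 1/((-7 - 30) + 76533) = 1/(-37 + 76533) = 1/76496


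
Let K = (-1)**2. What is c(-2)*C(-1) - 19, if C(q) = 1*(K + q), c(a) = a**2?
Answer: -19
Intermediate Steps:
K = 1
C(q) = 1 + q (C(q) = 1*(1 + q) = 1 + q)
c(-2)*C(-1) - 19 = (-2)**2*(1 - 1) - 19 = 4*0 - 19 = 0 - 19 = -19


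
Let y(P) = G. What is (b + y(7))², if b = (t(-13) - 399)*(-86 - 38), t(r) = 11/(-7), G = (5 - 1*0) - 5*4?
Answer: 120819503281/49 ≈ 2.4657e+9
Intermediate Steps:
G = -15 (G = (5 + 0) - 20 = 5 - 20 = -15)
t(r) = -11/7 (t(r) = 11*(-⅐) = -11/7)
y(P) = -15
b = 347696/7 (b = (-11/7 - 399)*(-86 - 38) = -2804/7*(-124) = 347696/7 ≈ 49671.)
(b + y(7))² = (347696/7 - 15)² = (347591/7)² = 120819503281/49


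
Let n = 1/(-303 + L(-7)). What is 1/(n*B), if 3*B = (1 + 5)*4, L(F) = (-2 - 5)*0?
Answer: -303/8 ≈ -37.875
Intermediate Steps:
L(F) = 0 (L(F) = -7*0 = 0)
B = 8 (B = ((1 + 5)*4)/3 = (6*4)/3 = (⅓)*24 = 8)
n = -1/303 (n = 1/(-303 + 0) = 1/(-303) = -1/303 ≈ -0.0033003)
1/(n*B) = 1/(-1/303*8) = 1/(-8/303) = -303/8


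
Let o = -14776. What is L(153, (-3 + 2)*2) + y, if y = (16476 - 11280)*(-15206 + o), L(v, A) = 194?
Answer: -155786278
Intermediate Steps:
y = -155786472 (y = (16476 - 11280)*(-15206 - 14776) = 5196*(-29982) = -155786472)
L(153, (-3 + 2)*2) + y = 194 - 155786472 = -155786278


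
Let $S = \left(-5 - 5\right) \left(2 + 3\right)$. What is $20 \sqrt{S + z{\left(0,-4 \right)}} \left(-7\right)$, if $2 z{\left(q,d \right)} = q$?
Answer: $- 700 i \sqrt{2} \approx - 989.95 i$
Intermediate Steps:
$z{\left(q,d \right)} = \frac{q}{2}$
$S = -50$ ($S = \left(-10\right) 5 = -50$)
$20 \sqrt{S + z{\left(0,-4 \right)}} \left(-7\right) = 20 \sqrt{-50 + \frac{1}{2} \cdot 0} \left(-7\right) = 20 \sqrt{-50 + 0} \left(-7\right) = 20 \sqrt{-50} \left(-7\right) = 20 \cdot 5 i \sqrt{2} \left(-7\right) = 100 i \sqrt{2} \left(-7\right) = - 700 i \sqrt{2}$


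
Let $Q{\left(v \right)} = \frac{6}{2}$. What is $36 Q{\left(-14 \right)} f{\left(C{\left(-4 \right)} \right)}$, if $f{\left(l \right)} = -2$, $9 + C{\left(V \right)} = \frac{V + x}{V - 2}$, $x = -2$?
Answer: $-216$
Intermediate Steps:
$Q{\left(v \right)} = 3$ ($Q{\left(v \right)} = 6 \cdot \frac{1}{2} = 3$)
$C{\left(V \right)} = -8$ ($C{\left(V \right)} = -9 + \frac{V - 2}{V - 2} = -9 + \frac{-2 + V}{-2 + V} = -9 + 1 = -8$)
$36 Q{\left(-14 \right)} f{\left(C{\left(-4 \right)} \right)} = 36 \cdot 3 \left(-2\right) = 108 \left(-2\right) = -216$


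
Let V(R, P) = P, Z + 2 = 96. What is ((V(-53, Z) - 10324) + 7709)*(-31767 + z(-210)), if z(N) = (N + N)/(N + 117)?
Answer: 2482269877/31 ≈ 8.0073e+7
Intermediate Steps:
Z = 94 (Z = -2 + 96 = 94)
z(N) = 2*N/(117 + N) (z(N) = (2*N)/(117 + N) = 2*N/(117 + N))
((V(-53, Z) - 10324) + 7709)*(-31767 + z(-210)) = ((94 - 10324) + 7709)*(-31767 + 2*(-210)/(117 - 210)) = (-10230 + 7709)*(-31767 + 2*(-210)/(-93)) = -2521*(-31767 + 2*(-210)*(-1/93)) = -2521*(-31767 + 140/31) = -2521*(-984637/31) = 2482269877/31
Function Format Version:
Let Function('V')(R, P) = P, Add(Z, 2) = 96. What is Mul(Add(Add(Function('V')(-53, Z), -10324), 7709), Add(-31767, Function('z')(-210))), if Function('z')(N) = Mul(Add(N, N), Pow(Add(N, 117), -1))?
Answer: Rational(2482269877, 31) ≈ 8.0073e+7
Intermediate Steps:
Z = 94 (Z = Add(-2, 96) = 94)
Function('z')(N) = Mul(2, N, Pow(Add(117, N), -1)) (Function('z')(N) = Mul(Mul(2, N), Pow(Add(117, N), -1)) = Mul(2, N, Pow(Add(117, N), -1)))
Mul(Add(Add(Function('V')(-53, Z), -10324), 7709), Add(-31767, Function('z')(-210))) = Mul(Add(Add(94, -10324), 7709), Add(-31767, Mul(2, -210, Pow(Add(117, -210), -1)))) = Mul(Add(-10230, 7709), Add(-31767, Mul(2, -210, Pow(-93, -1)))) = Mul(-2521, Add(-31767, Mul(2, -210, Rational(-1, 93)))) = Mul(-2521, Add(-31767, Rational(140, 31))) = Mul(-2521, Rational(-984637, 31)) = Rational(2482269877, 31)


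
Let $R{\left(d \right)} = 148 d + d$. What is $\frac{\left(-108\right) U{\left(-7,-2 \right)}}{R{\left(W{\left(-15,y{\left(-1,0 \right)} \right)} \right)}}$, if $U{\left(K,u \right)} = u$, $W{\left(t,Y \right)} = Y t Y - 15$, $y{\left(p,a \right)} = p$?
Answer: $- \frac{36}{745} \approx -0.048322$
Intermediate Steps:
$W{\left(t,Y \right)} = -15 + t Y^{2}$ ($W{\left(t,Y \right)} = t Y^{2} - 15 = -15 + t Y^{2}$)
$R{\left(d \right)} = 149 d$
$\frac{\left(-108\right) U{\left(-7,-2 \right)}}{R{\left(W{\left(-15,y{\left(-1,0 \right)} \right)} \right)}} = \frac{\left(-108\right) \left(-2\right)}{149 \left(-15 - 15 \left(-1\right)^{2}\right)} = \frac{216}{149 \left(-15 - 15\right)} = \frac{216}{149 \left(-30\right)} = \frac{216}{-4470} = 216 \left(- \frac{1}{4470}\right) = - \frac{36}{745}$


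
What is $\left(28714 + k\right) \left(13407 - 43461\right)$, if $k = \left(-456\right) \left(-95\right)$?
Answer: $-2164909836$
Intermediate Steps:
$k = 43320$
$\left(28714 + k\right) \left(13407 - 43461\right) = \left(28714 + 43320\right) \left(13407 - 43461\right) = 72034 \left(-30054\right) = -2164909836$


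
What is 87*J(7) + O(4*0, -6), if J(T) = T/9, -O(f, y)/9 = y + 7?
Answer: 176/3 ≈ 58.667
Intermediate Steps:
O(f, y) = -63 - 9*y (O(f, y) = -9*(y + 7) = -9*(7 + y) = -63 - 9*y)
J(T) = T/9 (J(T) = T*(⅑) = T/9)
87*J(7) + O(4*0, -6) = 87*((⅑)*7) + (-63 - 9*(-6)) = 87*(7/9) + (-63 + 54) = 203/3 - 9 = 176/3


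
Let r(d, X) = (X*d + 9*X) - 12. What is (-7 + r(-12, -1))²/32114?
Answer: 128/16057 ≈ 0.0079716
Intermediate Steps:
r(d, X) = -12 + 9*X + X*d (r(d, X) = (9*X + X*d) - 12 = -12 + 9*X + X*d)
(-7 + r(-12, -1))²/32114 = (-7 + (-12 + 9*(-1) - 1*(-12)))²/32114 = (-7 + (-12 - 9 + 12))²*(1/32114) = (-7 - 9)²*(1/32114) = (-16)²*(1/32114) = 256*(1/32114) = 128/16057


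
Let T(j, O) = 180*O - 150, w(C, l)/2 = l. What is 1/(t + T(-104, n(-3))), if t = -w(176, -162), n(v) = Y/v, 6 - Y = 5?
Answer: 1/114 ≈ 0.0087719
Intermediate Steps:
Y = 1 (Y = 6 - 1*5 = 6 - 5 = 1)
w(C, l) = 2*l
n(v) = 1/v
T(j, O) = -150 + 180*O
t = 324 (t = -2*(-162) = -1*(-324) = 324)
1/(t + T(-104, n(-3))) = 1/(324 + (-150 + 180/(-3))) = 1/(324 + (-150 + 180*(-1/3))) = 1/(324 + (-150 - 60)) = 1/(324 - 210) = 1/114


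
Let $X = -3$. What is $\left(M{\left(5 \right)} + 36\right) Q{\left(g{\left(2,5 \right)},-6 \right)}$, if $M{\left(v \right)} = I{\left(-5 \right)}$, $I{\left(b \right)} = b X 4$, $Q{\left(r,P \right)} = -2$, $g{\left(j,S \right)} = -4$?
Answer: $-192$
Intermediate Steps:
$I{\left(b \right)} = - 12 b$ ($I{\left(b \right)} = b \left(-3\right) 4 = - 3 b 4 = - 12 b$)
$M{\left(v \right)} = 60$ ($M{\left(v \right)} = \left(-12\right) \left(-5\right) = 60$)
$\left(M{\left(5 \right)} + 36\right) Q{\left(g{\left(2,5 \right)},-6 \right)} = \left(60 + 36\right) \left(-2\right) = 96 \left(-2\right) = -192$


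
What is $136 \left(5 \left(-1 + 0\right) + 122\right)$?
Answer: $15912$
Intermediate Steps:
$136 \left(5 \left(-1 + 0\right) + 122\right) = 136 \left(5 \left(-1\right) + 122\right) = 136 \left(-5 + 122\right) = 136 \cdot 117 = 15912$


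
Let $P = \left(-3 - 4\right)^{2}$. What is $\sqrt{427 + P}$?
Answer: $2 \sqrt{119} \approx 21.817$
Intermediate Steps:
$P = 49$ ($P = \left(-7\right)^{2} = 49$)
$\sqrt{427 + P} = \sqrt{427 + 49} = \sqrt{476} = 2 \sqrt{119}$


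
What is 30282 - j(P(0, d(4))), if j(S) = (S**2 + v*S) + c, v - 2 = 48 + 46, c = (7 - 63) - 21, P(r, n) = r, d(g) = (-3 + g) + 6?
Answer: 30359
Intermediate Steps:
d(g) = 3 + g
c = -77 (c = -56 - 21 = -77)
v = 96 (v = 2 + (48 + 46) = 2 + 94 = 96)
j(S) = -77 + S**2 + 96*S (j(S) = (S**2 + 96*S) - 77 = -77 + S**2 + 96*S)
30282 - j(P(0, d(4))) = 30282 - (-77 + 0**2 + 96*0) = 30282 - (-77 + 0 + 0) = 30282 - 1*(-77) = 30282 + 77 = 30359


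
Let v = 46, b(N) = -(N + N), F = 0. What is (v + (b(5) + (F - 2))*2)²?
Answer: 484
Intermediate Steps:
b(N) = -2*N
(v + (b(5) + (F - 2))*2)² = (46 + (-2*5 + (0 - 2))*2)² = (46 + (-10 - 2)*2)² = (46 - 12*2)² = (46 - 24)² = 22² = 484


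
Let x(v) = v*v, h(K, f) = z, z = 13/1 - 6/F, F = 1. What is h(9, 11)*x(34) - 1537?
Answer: 6555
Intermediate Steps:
z = 7 (z = 13/1 - 6/1 = 13*1 - 6*1 = 13 - 6 = 7)
h(K, f) = 7
x(v) = v²
h(9, 11)*x(34) - 1537 = 7*34² - 1537 = 7*1156 - 1537 = 8092 - 1537 = 6555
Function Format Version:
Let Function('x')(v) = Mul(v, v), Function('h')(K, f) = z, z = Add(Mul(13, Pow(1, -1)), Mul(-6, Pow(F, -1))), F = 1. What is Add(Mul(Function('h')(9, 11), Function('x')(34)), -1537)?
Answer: 6555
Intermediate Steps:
z = 7 (z = Add(Mul(13, Pow(1, -1)), Mul(-6, Pow(1, -1))) = Add(Mul(13, 1), Mul(-6, 1)) = Add(13, -6) = 7)
Function('h')(K, f) = 7
Function('x')(v) = Pow(v, 2)
Add(Mul(Function('h')(9, 11), Function('x')(34)), -1537) = Add(Mul(7, Pow(34, 2)), -1537) = Add(Mul(7, 1156), -1537) = Add(8092, -1537) = 6555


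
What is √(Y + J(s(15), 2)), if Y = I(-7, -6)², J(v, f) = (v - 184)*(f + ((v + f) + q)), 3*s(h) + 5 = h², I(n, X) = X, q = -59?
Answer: 4*I*√1121/3 ≈ 44.642*I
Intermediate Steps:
s(h) = -5/3 + h²/3
J(v, f) = (-184 + v)*(-59 + v + 2*f) (J(v, f) = (v - 184)*(f + ((v + f) - 59)) = (-184 + v)*(f + ((f + v) - 59)) = (-184 + v)*(f + (-59 + f + v)) = (-184 + v)*(-59 + v + 2*f))
Y = 36 (Y = (-6)² = 36)
√(Y + J(s(15), 2)) = √(36 + (10856 + (-5/3 + (⅓)*15²)² - 368*2 - 243*(-5/3 + (⅓)*15²) + 2*2*(-5/3 + (⅓)*15²))) = √(36 + (10856 + (-5/3 + (⅓)*225)² - 736 - 243*(-5/3 + (⅓)*225) + 2*2*(-5/3 + (⅓)*225))) = √(36 + (10856 + (-5/3 + 75)² - 736 - 243*(-5/3 + 75) + 2*2*(-5/3 + 75))) = √(36 + (10856 + (220/3)² - 736 - 243*220/3 + 2*2*(220/3))) = √(36 + (10856 + 48400/9 - 736 - 17820 + 880/3)) = √(36 - 18260/9) = √(-17936/9) = 4*I*√1121/3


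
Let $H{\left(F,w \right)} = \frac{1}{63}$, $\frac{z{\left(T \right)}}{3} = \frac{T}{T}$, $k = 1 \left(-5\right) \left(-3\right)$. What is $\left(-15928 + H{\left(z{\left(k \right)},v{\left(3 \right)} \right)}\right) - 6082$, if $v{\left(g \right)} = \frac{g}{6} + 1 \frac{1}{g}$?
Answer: $- \frac{1386629}{63} \approx -22010.0$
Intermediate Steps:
$v{\left(g \right)} = \frac{1}{g} + \frac{g}{6}$ ($v{\left(g \right)} = g \frac{1}{6} + \frac{1}{g} = \frac{g}{6} + \frac{1}{g} = \frac{1}{g} + \frac{g}{6}$)
$k = 15$ ($k = \left(-5\right) \left(-3\right) = 15$)
$z{\left(T \right)} = 3$ ($z{\left(T \right)} = 3 \frac{T}{T} = 3 \cdot 1 = 3$)
$H{\left(F,w \right)} = \frac{1}{63}$
$\left(-15928 + H{\left(z{\left(k \right)},v{\left(3 \right)} \right)}\right) - 6082 = \left(-15928 + \frac{1}{63}\right) - 6082 = - \frac{1003463}{63} - 6082 = - \frac{1386629}{63}$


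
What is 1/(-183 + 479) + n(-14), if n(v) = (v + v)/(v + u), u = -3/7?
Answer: 58117/29896 ≈ 1.9440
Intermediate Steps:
u = -3/7 (u = -3*1/7 = -3/7 ≈ -0.42857)
n(v) = 2*v/(-3/7 + v) (n(v) = (v + v)/(v - 3/7) = (2*v)/(-3/7 + v) = 2*v/(-3/7 + v))
1/(-183 + 479) + n(-14) = 1/(-183 + 479) + 14*(-14)/(-3 + 7*(-14)) = 1/296 + 14*(-14)/(-3 - 98) = 1/296 + 14*(-14)/(-101) = 1/296 + 14*(-14)*(-1/101) = 1/296 + 196/101 = 58117/29896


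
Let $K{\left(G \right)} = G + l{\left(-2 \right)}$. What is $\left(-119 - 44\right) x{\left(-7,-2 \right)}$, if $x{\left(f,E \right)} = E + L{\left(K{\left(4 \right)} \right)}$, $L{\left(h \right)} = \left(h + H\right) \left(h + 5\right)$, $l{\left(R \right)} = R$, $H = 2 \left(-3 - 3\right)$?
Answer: $11736$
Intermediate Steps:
$H = -12$ ($H = 2 \left(-6\right) = -12$)
$K{\left(G \right)} = -2 + G$ ($K{\left(G \right)} = G - 2 = -2 + G$)
$L{\left(h \right)} = \left(-12 + h\right) \left(5 + h\right)$ ($L{\left(h \right)} = \left(h - 12\right) \left(h + 5\right) = \left(-12 + h\right) \left(5 + h\right)$)
$x{\left(f,E \right)} = -70 + E$ ($x{\left(f,E \right)} = E - \left(60 - \left(-2 + 4\right)^{2} + 7 \left(-2 + 4\right)\right) = E - \left(74 - 4\right) = E - 70 = -70 + E$)
$\left(-119 - 44\right) x{\left(-7,-2 \right)} = \left(-119 - 44\right) \left(-70 - 2\right) = \left(-163\right) \left(-72\right) = 11736$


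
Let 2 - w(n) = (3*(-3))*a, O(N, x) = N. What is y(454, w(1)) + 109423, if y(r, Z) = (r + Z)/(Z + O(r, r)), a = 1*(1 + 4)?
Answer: 109424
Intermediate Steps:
a = 5 (a = 1*5 = 5)
w(n) = 47 (w(n) = 2 - 3*(-3)*5 = 2 - (-9)*5 = 2 - 1*(-45) = 2 + 45 = 47)
y(r, Z) = 1 (y(r, Z) = (r + Z)/(Z + r) = (Z + r)/(Z + r) = 1)
y(454, w(1)) + 109423 = 1 + 109423 = 109424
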